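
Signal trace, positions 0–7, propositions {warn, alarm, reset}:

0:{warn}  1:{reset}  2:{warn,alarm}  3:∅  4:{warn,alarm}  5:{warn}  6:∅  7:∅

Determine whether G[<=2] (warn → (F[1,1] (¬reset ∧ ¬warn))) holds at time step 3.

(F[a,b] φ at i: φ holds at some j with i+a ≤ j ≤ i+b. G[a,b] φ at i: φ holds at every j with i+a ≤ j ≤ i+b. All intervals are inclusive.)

Check (warn → (F[1,1] (¬reset ∧ ¬warn))) at every j in [3,5]:
  j=3: antecedent false → ✓
  j=4: antecedent true; consequent fails (none in [5,5]) → ✗
  j=5: antecedent true; consequent holds (witness at 6) → ✓
Fails at j=4 → formula fails.

False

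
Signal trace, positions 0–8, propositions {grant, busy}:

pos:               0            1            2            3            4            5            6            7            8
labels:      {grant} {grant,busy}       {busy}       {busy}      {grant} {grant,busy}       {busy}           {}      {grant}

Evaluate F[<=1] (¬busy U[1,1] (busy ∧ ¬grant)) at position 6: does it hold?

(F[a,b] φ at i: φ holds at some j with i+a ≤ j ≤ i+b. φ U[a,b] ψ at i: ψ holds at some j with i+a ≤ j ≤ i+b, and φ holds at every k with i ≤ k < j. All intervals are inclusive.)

Check (¬busy U[1,1] (busy ∧ ¬grant)) at each j in [6,7]:
  j=6: fails
  j=7: fails
No position in the window satisfies it → formula fails.

No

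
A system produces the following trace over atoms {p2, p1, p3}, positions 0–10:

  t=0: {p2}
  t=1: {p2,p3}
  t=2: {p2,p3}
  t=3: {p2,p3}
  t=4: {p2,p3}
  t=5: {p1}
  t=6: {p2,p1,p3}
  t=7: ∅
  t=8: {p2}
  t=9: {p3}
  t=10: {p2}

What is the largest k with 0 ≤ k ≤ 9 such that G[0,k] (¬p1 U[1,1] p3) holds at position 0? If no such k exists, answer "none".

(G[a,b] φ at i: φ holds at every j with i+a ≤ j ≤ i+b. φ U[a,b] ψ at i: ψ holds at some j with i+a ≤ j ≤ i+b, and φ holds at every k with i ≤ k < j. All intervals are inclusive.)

(¬p1 U[1,1] p3) must hold from j=0 onward; find where it first fails.
  j=0: holds
  j=1: holds
  j=2: holds
  j=3: holds
  j=4: fails
Holds on [0,3], so largest k = 3.

3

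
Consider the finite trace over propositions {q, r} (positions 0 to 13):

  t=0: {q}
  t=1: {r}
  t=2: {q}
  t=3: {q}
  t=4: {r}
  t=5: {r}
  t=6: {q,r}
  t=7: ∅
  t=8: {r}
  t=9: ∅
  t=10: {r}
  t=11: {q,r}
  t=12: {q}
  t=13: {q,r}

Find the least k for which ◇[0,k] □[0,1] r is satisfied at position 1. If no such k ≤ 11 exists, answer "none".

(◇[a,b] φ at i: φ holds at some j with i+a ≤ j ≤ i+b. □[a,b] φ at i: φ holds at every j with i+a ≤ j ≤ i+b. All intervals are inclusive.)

Scan j = 1,2,… for □[0,1] r:
  j=1: fails
  j=2: fails
  j=3: fails
  j=4: holds
First hit at j=4, so smallest k = 4-1 = 3.

3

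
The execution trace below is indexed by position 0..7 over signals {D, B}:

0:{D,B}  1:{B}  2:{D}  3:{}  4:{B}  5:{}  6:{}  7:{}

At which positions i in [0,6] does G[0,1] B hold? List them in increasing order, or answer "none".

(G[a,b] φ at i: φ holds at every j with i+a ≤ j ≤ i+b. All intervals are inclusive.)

Evaluate at each i in [0,6]:
  i=0: ✓ (all of [0,1])
  i=1: ✗ (fails at j=2)
  i=2: ✗ (fails at j=2)
  i=3: ✗ (fails at j=3)
  i=4: ✗ (fails at j=5)
  i=5: ✗ (fails at j=5)
  i=6: ✗ (fails at j=6)

0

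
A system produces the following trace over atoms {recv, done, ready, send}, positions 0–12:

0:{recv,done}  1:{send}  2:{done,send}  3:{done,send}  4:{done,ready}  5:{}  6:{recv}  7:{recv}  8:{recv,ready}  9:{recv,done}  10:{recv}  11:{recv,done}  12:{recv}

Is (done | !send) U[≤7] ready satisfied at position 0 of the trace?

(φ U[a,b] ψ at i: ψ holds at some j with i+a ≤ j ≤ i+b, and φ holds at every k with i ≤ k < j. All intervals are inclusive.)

False

Need some j in [0,7] with ready, and (done | !send) at every k in [0,j-1].
  j=0: ready false.
  j=1: ready false.
  j=2: ready false.
  j=3: ready false.
  j=4: ready holds, but (done | !send) fails at k=1 → not this j.
  j=5: ready false.
  j=6: ready false.
  j=7: ready false.
No j in the window works → until fails.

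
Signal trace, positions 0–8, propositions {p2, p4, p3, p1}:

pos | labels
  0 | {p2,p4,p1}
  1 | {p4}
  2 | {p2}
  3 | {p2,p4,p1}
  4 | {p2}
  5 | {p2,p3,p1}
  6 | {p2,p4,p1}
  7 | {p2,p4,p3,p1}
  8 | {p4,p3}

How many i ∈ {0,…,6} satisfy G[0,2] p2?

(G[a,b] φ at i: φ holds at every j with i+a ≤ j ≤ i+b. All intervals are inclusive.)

Evaluate at each i in [0,6]:
  i=0: ✗ (fails at j=1)
  i=1: ✗ (fails at j=1)
  i=2: ✓ (all of [2,4])
  i=3: ✓ (all of [3,5])
  i=4: ✓ (all of [4,6])
  i=5: ✓ (all of [5,7])
  i=6: ✗ (fails at j=8)
Positions where it holds: {2, 3, 4, 5} → 4.

4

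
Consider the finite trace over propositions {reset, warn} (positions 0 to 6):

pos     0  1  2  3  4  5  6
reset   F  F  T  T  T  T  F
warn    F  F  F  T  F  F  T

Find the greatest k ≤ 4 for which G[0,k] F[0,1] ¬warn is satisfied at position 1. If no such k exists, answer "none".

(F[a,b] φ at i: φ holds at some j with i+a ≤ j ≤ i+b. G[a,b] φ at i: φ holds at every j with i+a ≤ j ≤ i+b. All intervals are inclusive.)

F[0,1] ¬warn must hold from j=1 onward; find where it first fails.
  j=1: holds
  j=2: holds
  j=3: holds
  j=4: holds
  j=5: holds
Holds through j=5; largest k = 4.

4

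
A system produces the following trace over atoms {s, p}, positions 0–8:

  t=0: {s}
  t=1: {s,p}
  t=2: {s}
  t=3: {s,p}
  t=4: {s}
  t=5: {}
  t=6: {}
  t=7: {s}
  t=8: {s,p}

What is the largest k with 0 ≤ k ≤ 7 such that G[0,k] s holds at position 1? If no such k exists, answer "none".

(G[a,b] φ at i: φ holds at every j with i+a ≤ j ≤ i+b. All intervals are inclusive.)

s must hold from j=1 onward; find where it first fails.
  j=1: holds
  j=2: holds
  j=3: holds
  j=4: holds
  j=5: fails
Holds on [1,4], so largest k = 3.

3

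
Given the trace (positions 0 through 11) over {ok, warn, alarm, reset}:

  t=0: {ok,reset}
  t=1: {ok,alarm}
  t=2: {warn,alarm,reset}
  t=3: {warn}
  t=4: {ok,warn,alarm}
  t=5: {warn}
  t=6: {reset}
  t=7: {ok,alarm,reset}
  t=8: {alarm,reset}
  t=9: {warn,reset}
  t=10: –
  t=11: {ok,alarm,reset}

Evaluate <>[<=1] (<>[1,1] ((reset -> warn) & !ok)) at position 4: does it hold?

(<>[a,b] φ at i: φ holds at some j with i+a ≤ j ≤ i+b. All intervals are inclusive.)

Yes

Check <>[1,1] ((reset -> warn) & !ok) at each j in [4,5]:
  j=4: holds (witness at 5)
  j=5: fails (none in [6,6])
Found at j=4 → formula holds.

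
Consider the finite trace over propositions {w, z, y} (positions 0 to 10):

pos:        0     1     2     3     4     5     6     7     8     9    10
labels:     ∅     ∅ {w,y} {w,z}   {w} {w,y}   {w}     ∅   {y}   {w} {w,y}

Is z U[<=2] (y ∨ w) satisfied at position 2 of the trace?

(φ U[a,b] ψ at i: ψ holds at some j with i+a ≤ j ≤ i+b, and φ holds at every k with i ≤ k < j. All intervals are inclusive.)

Need some j in [2,4] with (y ∨ w), and z at every k in [2,j-1].
  j=2: (y ∨ w) holds; no prefix to check → satisfied.

True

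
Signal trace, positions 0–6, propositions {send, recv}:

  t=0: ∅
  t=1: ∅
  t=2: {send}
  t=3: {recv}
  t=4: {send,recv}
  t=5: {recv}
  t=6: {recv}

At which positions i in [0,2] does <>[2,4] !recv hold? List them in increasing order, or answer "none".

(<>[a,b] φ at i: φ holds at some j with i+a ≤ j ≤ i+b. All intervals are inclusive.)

0

Evaluate at each i in [0,2]:
  i=0: ✓ (witness j=2)
  i=1: ✗ (none in [3,5])
  i=2: ✗ (none in [4,6])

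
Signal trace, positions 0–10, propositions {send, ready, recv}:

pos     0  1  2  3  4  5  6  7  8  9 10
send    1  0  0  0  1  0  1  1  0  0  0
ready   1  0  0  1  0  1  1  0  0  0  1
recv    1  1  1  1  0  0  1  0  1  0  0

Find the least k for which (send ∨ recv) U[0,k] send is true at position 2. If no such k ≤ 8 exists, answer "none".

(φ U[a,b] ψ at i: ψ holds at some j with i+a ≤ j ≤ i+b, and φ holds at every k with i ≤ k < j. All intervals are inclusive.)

2

Need earliest j ≥ 2 with send, and (send ∨ recv) at every k in [2,j-1].
  j=2: rhs fails.
  j=3: rhs fails.
  j=4: rhs holds; lhs holds on [2,3]. k = 2.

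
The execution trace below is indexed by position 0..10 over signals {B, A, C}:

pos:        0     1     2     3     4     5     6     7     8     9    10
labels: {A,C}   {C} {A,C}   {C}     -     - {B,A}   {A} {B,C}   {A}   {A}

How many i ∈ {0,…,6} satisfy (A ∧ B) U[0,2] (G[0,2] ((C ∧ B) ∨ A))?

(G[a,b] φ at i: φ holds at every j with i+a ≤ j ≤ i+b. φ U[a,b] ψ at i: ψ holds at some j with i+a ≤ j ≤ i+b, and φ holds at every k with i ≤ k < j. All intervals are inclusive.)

Evaluate at each i in [0,6]:
  i=0: ✗ (no rhs in [0,2])
  i=1: ✗ (no rhs in [1,3])
  i=2: ✗ (no rhs in [2,4])
  i=3: ✗ (no rhs in [3,5])
  i=4: ✗ (lhs fails at k=4 before rhs at j=6)
  i=5: ✗ (lhs fails at k=5 before rhs at j=6)
  i=6: ✓ (rhs at j=6)
Positions where it holds: {6} → 1.

1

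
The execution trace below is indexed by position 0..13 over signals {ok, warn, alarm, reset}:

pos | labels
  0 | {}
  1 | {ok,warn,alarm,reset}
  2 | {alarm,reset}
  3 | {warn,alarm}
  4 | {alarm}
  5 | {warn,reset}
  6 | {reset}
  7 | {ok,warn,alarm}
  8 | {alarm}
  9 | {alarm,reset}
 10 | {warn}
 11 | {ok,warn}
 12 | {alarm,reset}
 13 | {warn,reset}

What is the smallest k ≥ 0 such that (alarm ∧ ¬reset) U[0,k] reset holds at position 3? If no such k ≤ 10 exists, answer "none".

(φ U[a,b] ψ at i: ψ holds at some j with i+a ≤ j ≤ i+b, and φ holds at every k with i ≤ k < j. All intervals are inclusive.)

Need earliest j ≥ 3 with reset, and (alarm ∧ ¬reset) at every k in [3,j-1].
  j=3: rhs fails.
  j=4: rhs fails.
  j=5: rhs holds; lhs holds on [3,4]. k = 2.

2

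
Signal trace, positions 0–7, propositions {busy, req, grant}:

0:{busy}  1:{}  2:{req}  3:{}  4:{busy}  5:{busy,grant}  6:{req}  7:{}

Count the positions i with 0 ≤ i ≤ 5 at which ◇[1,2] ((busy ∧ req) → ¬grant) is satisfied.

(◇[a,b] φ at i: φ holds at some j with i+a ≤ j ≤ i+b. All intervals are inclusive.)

6

Evaluate at each i in [0,5]:
  i=0: ✓ (witness j=1)
  i=1: ✓ (witness j=2)
  i=2: ✓ (witness j=3)
  i=3: ✓ (witness j=4)
  i=4: ✓ (witness j=5)
  i=5: ✓ (witness j=6)
Positions where it holds: {0, 1, 2, 3, 4, 5} → 6.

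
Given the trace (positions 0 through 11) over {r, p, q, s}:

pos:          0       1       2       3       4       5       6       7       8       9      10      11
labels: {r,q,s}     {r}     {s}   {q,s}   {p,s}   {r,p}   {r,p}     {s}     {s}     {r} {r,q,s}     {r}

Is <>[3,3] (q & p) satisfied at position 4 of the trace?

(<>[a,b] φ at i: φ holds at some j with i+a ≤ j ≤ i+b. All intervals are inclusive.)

Does not hold

Check (q & p) at each j in [7,7]:
  j=7: false
No position in the window satisfies it → formula fails.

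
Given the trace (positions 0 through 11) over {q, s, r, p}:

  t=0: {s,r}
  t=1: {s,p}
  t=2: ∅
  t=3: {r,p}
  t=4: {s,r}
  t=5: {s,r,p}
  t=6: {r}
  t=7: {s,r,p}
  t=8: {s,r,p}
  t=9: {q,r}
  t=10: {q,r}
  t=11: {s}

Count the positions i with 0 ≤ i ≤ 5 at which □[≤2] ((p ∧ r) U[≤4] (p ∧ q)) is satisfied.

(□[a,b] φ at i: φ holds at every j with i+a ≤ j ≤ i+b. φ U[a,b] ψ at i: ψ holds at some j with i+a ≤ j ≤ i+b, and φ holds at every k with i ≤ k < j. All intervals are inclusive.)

0

Evaluate at each i in [0,5]:
  i=0: ✗ (fails at j=0)
  i=1: ✗ (fails at j=1)
  i=2: ✗ (fails at j=2)
  i=3: ✗ (fails at j=3)
  i=4: ✗ (fails at j=4)
  i=5: ✗ (fails at j=5)
Positions where it holds: {} → 0.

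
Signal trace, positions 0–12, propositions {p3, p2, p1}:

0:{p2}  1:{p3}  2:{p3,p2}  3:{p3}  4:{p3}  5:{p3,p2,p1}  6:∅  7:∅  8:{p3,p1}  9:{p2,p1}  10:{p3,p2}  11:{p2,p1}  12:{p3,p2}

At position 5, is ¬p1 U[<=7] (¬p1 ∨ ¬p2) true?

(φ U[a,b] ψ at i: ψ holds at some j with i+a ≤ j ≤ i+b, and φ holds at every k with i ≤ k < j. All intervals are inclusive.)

Does not hold

Need some j in [5,12] with (¬p1 ∨ ¬p2), and ¬p1 at every k in [5,j-1].
  j=5: (¬p1 ∨ ¬p2) false.
  j=6: (¬p1 ∨ ¬p2) holds, but ¬p1 fails at k=5 → not this j.
  j=7: (¬p1 ∨ ¬p2) holds, but ¬p1 fails at k=5 → not this j.
  j=8: (¬p1 ∨ ¬p2) holds, but ¬p1 fails at k=5 → not this j.
  j=9: (¬p1 ∨ ¬p2) false.
  j=10: (¬p1 ∨ ¬p2) holds, but ¬p1 fails at k=5 → not this j.
  j=11: (¬p1 ∨ ¬p2) false.
  j=12: (¬p1 ∨ ¬p2) holds, but ¬p1 fails at k=5 → not this j.
No j in the window works → until fails.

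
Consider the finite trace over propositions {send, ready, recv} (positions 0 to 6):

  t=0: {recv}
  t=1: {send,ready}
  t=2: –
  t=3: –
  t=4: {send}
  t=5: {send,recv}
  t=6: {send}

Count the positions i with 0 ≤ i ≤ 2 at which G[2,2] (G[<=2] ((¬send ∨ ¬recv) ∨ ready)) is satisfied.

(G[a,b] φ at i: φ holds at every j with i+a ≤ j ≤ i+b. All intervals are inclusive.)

Evaluate at each i in [0,2]:
  i=0: ✓ (all of [2,2])
  i=1: ✗ (fails at j=3)
  i=2: ✗ (fails at j=4)
Positions where it holds: {0} → 1.

1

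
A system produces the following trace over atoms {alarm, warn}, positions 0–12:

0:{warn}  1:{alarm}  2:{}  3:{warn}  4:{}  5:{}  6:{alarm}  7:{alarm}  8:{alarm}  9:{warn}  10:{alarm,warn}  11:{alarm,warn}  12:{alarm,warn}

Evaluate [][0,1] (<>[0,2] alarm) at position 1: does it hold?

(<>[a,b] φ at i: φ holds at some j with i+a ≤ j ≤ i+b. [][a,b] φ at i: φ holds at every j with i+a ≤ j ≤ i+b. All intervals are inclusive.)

Check <>[0,2] alarm at every j in [1,2]:
  j=1: holds (witness at 1)
  j=2: fails (none in [2,4])
Fails at j=2 → formula fails.

No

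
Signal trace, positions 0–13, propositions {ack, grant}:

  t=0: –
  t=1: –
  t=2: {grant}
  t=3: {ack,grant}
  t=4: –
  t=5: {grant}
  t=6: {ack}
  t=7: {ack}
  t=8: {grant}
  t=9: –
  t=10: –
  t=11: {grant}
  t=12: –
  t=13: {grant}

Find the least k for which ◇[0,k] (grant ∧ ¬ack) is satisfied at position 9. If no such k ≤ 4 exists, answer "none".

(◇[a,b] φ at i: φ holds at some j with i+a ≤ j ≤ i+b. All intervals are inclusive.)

2

Scan j = 9,10,… for (grant ∧ ¬ack):
  j=9: fails
  j=10: fails
  j=11: holds
First hit at j=11, so smallest k = 11-9 = 2.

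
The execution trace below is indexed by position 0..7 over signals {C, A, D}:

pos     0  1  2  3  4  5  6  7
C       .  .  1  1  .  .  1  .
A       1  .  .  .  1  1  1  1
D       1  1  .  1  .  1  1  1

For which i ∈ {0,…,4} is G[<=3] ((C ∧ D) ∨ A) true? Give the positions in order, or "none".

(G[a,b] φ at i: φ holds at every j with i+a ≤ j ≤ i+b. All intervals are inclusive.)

3, 4

Evaluate at each i in [0,4]:
  i=0: ✗ (fails at j=1)
  i=1: ✗ (fails at j=1)
  i=2: ✗ (fails at j=2)
  i=3: ✓ (all of [3,6])
  i=4: ✓ (all of [4,7])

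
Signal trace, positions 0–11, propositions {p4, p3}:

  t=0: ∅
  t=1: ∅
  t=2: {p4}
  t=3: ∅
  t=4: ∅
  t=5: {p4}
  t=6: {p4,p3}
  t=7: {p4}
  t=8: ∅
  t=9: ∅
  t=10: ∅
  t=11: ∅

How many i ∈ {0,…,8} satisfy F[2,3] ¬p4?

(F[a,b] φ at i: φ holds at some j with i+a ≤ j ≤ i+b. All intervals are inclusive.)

Evaluate at each i in [0,8]:
  i=0: ✓ (witness j=3)
  i=1: ✓ (witness j=3)
  i=2: ✓ (witness j=4)
  i=3: ✗ (none in [5,6])
  i=4: ✗ (none in [6,7])
  i=5: ✓ (witness j=8)
  i=6: ✓ (witness j=8)
  i=7: ✓ (witness j=9)
  i=8: ✓ (witness j=10)
Positions where it holds: {0, 1, 2, 5, 6, 7, 8} → 7.

7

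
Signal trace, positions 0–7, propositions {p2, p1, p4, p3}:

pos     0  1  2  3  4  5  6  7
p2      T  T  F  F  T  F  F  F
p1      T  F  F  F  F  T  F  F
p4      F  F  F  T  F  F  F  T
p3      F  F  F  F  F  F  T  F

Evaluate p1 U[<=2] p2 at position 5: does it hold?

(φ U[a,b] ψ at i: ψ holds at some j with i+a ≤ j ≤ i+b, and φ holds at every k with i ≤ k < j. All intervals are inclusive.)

False

Need some j in [5,7] with p2, and p1 at every k in [5,j-1].
  j=5: p2 false.
  j=6: p2 false.
  j=7: p2 false.
No j in the window works → until fails.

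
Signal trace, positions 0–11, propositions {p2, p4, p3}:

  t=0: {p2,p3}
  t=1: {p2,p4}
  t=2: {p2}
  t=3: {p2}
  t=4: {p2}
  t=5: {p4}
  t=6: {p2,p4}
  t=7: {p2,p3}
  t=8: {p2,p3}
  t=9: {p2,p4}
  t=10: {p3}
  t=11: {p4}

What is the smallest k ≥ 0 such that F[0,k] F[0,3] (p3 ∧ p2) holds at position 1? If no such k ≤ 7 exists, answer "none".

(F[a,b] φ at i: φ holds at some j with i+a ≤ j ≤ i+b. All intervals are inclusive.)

3

Scan j = 1,2,… for F[0,3] (p3 ∧ p2):
  j=1: fails
  j=2: fails
  j=3: fails
  j=4: holds
First hit at j=4, so smallest k = 4-1 = 3.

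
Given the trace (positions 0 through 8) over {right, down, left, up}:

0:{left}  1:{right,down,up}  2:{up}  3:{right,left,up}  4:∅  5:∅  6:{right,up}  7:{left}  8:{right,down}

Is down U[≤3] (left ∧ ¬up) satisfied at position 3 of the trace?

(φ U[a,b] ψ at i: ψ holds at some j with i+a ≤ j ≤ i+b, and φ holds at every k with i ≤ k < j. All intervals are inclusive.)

Need some j in [3,6] with (left ∧ ¬up), and down at every k in [3,j-1].
  j=3: (left ∧ ¬up) false.
  j=4: (left ∧ ¬up) false.
  j=5: (left ∧ ¬up) false.
  j=6: (left ∧ ¬up) false.
No j in the window works → until fails.

Does not hold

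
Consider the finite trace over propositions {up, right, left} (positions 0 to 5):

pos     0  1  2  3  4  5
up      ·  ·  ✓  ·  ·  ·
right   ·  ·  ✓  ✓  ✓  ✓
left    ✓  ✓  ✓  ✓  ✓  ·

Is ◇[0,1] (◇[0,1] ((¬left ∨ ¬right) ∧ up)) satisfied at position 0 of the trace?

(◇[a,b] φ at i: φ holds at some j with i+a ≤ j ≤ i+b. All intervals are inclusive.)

Does not hold

Check ◇[0,1] ((¬left ∨ ¬right) ∧ up) at each j in [0,1]:
  j=0: fails (none in [0,1])
  j=1: fails (none in [1,2])
No position in the window satisfies it → formula fails.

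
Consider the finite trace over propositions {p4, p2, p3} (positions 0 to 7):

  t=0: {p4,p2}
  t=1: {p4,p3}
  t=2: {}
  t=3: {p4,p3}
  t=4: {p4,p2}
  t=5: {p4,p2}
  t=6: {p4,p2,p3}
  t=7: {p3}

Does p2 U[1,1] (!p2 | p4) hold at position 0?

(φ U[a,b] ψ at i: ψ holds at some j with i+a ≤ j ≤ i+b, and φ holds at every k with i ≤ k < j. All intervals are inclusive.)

Yes

Need some j in [1,1] with (!p2 | p4), and p2 at every k in [0,j-1].
  j=1: (!p2 | p4) holds; p2 holds at every k in [0,0] → satisfied.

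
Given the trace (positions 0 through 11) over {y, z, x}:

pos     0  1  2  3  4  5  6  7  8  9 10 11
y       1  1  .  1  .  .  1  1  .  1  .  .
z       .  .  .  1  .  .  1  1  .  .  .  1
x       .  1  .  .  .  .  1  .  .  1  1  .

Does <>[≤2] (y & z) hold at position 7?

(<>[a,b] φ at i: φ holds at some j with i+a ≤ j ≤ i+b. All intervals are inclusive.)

True

Check (y & z) at each j in [7,9]:
  j=7: true
  j=8: false
  j=9: false
Found at j=7 → formula holds.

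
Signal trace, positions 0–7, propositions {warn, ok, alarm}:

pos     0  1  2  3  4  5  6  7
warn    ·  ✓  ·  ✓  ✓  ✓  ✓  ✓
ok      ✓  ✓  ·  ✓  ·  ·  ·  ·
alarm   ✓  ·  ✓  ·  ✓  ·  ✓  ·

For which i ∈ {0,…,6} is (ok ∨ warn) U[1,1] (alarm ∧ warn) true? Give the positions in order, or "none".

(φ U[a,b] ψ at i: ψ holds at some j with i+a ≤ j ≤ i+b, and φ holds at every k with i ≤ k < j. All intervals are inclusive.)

Evaluate at each i in [0,6]:
  i=0: ✗ (no rhs in [1,1])
  i=1: ✗ (no rhs in [2,2])
  i=2: ✗ (no rhs in [3,3])
  i=3: ✓ (rhs at j=4; lhs holds on [3,3])
  i=4: ✗ (no rhs in [5,5])
  i=5: ✓ (rhs at j=6; lhs holds on [5,5])
  i=6: ✗ (no rhs in [7,7])

3, 5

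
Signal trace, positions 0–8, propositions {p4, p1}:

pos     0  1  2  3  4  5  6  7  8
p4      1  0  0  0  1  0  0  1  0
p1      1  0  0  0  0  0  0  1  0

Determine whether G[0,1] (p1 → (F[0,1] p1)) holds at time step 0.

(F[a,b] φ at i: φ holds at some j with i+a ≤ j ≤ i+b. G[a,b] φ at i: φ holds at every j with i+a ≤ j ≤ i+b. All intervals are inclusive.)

True

Check (p1 → (F[0,1] p1)) at every j in [0,1]:
  j=0: antecedent true; consequent holds (witness at 0) → ✓
  j=1: antecedent false → ✓
All positions satisfy it → formula holds.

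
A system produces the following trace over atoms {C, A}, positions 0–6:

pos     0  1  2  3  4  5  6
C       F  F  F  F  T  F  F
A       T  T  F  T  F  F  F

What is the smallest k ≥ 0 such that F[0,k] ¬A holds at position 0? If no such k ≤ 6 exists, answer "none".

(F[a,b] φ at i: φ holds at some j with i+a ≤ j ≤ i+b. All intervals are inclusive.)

2

Scan j = 0,1,… for ¬A:
  j=0: fails
  j=1: fails
  j=2: holds
First hit at j=2, so smallest k = 2-0 = 2.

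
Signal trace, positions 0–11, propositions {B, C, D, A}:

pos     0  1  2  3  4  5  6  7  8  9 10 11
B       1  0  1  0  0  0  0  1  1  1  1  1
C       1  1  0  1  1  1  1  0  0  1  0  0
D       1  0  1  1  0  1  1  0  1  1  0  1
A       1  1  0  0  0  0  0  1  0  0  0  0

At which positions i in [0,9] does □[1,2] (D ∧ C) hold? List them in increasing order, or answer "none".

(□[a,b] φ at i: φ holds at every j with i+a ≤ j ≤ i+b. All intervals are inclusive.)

Evaluate at each i in [0,9]:
  i=0: ✗ (fails at j=1)
  i=1: ✗ (fails at j=2)
  i=2: ✗ (fails at j=4)
  i=3: ✗ (fails at j=4)
  i=4: ✓ (all of [5,6])
  i=5: ✗ (fails at j=7)
  i=6: ✗ (fails at j=7)
  i=7: ✗ (fails at j=8)
  i=8: ✗ (fails at j=10)
  i=9: ✗ (fails at j=10)

4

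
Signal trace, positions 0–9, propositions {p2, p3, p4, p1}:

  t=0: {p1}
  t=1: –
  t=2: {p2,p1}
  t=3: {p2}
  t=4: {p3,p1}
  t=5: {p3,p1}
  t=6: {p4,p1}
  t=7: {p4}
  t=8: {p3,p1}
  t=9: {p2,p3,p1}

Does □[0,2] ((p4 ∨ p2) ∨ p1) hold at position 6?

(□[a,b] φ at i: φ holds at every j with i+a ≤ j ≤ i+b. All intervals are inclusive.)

Check ((p4 ∨ p2) ∨ p1) at every j in [6,8]:
  j=6: true
  j=7: true
  j=8: true
All positions satisfy it → formula holds.

Holds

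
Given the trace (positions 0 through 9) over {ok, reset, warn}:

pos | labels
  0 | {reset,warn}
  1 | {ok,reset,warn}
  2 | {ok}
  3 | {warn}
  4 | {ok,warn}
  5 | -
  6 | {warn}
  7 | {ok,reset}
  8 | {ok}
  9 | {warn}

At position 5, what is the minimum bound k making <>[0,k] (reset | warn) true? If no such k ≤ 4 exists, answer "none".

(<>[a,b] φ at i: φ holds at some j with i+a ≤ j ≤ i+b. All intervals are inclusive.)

1

Scan j = 5,6,… for (reset | warn):
  j=5: fails
  j=6: holds
First hit at j=6, so smallest k = 6-5 = 1.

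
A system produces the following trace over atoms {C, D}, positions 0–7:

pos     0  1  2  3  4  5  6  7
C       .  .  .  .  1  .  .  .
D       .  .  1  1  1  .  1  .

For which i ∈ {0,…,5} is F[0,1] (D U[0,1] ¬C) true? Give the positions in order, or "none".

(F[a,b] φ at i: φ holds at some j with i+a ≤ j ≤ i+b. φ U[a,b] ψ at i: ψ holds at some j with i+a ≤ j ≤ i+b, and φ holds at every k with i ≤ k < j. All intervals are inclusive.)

0, 1, 2, 3, 4, 5

Evaluate at each i in [0,5]:
  i=0: ✓ (witness j=0)
  i=1: ✓ (witness j=1)
  i=2: ✓ (witness j=2)
  i=3: ✓ (witness j=3)
  i=4: ✓ (witness j=4)
  i=5: ✓ (witness j=5)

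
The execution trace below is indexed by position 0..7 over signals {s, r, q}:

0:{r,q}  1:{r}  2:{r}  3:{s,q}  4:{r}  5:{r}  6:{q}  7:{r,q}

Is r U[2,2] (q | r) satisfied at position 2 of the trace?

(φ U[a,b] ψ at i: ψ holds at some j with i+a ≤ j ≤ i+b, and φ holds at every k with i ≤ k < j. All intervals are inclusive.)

Need some j in [4,4] with (q | r), and r at every k in [2,j-1].
  j=4: (q | r) holds, but r fails at k=3 → not this j.
No j in the window works → until fails.

No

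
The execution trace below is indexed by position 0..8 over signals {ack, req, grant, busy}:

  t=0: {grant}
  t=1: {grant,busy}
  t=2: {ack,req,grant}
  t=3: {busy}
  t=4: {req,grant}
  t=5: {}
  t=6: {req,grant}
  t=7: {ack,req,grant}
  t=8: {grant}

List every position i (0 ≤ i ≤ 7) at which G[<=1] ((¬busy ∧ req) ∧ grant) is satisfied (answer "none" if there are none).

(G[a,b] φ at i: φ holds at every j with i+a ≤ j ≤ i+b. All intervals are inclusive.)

Evaluate at each i in [0,7]:
  i=0: ✗ (fails at j=0)
  i=1: ✗ (fails at j=1)
  i=2: ✗ (fails at j=3)
  i=3: ✗ (fails at j=3)
  i=4: ✗ (fails at j=5)
  i=5: ✗ (fails at j=5)
  i=6: ✓ (all of [6,7])
  i=7: ✗ (fails at j=8)

6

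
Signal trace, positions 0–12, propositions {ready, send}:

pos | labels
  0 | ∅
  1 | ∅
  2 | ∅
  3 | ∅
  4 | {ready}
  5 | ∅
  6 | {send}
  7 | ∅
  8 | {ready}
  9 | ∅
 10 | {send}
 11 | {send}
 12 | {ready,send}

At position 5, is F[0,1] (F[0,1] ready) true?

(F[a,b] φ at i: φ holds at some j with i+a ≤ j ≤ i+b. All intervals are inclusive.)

Does not hold

Check F[0,1] ready at each j in [5,6]:
  j=5: fails (none in [5,6])
  j=6: fails (none in [6,7])
No position in the window satisfies it → formula fails.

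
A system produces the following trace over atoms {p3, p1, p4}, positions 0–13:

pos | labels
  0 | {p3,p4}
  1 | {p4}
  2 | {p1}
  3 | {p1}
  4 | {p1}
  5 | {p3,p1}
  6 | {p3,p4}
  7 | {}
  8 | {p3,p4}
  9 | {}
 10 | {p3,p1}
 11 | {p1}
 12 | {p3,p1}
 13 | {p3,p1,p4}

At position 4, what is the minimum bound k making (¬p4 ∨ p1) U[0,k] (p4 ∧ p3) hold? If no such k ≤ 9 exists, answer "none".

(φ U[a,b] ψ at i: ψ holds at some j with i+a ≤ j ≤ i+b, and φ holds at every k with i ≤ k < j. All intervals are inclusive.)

Need earliest j ≥ 4 with (p4 ∧ p3), and (¬p4 ∨ p1) at every k in [4,j-1].
  j=4: rhs fails.
  j=5: rhs fails.
  j=6: rhs holds; lhs holds on [4,5]. k = 2.

2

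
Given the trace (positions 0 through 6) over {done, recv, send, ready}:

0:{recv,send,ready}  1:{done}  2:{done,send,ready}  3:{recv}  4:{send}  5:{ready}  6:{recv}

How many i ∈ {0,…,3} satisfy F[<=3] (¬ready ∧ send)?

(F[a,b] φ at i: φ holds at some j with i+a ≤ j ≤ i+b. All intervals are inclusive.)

Evaluate at each i in [0,3]:
  i=0: ✗ (none in [0,3])
  i=1: ✓ (witness j=4)
  i=2: ✓ (witness j=4)
  i=3: ✓ (witness j=4)
Positions where it holds: {1, 2, 3} → 3.

3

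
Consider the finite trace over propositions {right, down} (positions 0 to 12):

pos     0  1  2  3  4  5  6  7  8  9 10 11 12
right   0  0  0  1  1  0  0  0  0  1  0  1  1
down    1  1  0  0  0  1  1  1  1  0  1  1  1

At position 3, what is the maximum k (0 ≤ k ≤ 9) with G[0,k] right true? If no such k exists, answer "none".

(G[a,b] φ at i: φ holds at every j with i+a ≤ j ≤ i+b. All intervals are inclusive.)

1

right must hold from j=3 onward; find where it first fails.
  j=3: holds
  j=4: holds
  j=5: fails
Holds on [3,4], so largest k = 1.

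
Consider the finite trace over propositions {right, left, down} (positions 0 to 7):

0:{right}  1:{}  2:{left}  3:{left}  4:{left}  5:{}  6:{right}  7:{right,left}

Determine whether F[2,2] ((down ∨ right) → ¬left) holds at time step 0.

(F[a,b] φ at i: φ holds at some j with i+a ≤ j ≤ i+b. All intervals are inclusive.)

Yes

Check ((down ∨ right) → ¬left) at each j in [2,2]:
  j=2: true
Found at j=2 → formula holds.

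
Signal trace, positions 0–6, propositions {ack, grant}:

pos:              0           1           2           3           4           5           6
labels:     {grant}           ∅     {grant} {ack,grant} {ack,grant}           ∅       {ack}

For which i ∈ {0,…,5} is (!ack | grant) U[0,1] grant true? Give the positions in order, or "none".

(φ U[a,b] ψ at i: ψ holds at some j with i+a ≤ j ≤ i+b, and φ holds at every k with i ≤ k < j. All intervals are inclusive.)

Evaluate at each i in [0,5]:
  i=0: ✓ (rhs at j=0)
  i=1: ✓ (rhs at j=2; lhs holds on [1,1])
  i=2: ✓ (rhs at j=2)
  i=3: ✓ (rhs at j=3)
  i=4: ✓ (rhs at j=4)
  i=5: ✗ (no rhs in [5,6])

0, 1, 2, 3, 4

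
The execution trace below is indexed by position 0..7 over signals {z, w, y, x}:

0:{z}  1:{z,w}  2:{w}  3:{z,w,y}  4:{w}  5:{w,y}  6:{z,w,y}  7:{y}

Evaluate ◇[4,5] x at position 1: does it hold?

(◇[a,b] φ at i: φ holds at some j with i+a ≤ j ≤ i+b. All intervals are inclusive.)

Check x at each j in [5,6]:
  j=5: false
  j=6: false
No position in the window satisfies it → formula fails.

Does not hold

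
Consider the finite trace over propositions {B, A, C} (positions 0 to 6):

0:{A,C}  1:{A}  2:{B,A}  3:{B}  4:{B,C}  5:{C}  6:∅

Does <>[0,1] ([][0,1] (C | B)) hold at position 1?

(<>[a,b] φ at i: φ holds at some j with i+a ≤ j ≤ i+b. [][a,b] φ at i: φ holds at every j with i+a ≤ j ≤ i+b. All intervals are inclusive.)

Check [][0,1] (C | B) at each j in [1,2]:
  j=1: fails at 1
  j=2: holds on [2,3]
Found at j=2 → formula holds.

Holds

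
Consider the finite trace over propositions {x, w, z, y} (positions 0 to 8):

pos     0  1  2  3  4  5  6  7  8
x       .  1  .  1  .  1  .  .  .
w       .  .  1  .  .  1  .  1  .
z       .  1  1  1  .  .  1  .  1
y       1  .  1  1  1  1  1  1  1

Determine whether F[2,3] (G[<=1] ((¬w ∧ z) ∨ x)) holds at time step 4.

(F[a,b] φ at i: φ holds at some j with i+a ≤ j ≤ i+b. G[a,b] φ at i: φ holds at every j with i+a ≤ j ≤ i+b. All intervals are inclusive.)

Does not hold

Check G[<=1] ((¬w ∧ z) ∨ x) at each j in [6,7]:
  j=6: fails at 7
  j=7: fails at 7
No position in the window satisfies it → formula fails.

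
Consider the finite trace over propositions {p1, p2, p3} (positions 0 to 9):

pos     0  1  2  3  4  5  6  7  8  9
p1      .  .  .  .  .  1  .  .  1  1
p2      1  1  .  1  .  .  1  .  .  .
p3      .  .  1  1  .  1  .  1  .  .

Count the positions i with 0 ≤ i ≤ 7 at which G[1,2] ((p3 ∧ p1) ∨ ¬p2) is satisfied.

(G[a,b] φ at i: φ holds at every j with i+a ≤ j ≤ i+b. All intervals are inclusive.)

3

Evaluate at each i in [0,7]:
  i=0: ✗ (fails at j=1)
  i=1: ✗ (fails at j=3)
  i=2: ✗ (fails at j=3)
  i=3: ✓ (all of [4,5])
  i=4: ✗ (fails at j=6)
  i=5: ✗ (fails at j=6)
  i=6: ✓ (all of [7,8])
  i=7: ✓ (all of [8,9])
Positions where it holds: {3, 6, 7} → 3.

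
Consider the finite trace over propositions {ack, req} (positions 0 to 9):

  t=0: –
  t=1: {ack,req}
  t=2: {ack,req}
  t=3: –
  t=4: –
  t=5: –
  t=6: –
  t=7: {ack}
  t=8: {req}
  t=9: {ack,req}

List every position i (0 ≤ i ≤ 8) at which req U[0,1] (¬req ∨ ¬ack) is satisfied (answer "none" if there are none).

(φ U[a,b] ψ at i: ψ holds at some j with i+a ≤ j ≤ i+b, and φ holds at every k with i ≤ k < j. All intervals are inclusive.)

Evaluate at each i in [0,8]:
  i=0: ✓ (rhs at j=0)
  i=1: ✗ (no rhs in [1,2])
  i=2: ✓ (rhs at j=3; lhs holds on [2,2])
  i=3: ✓ (rhs at j=3)
  i=4: ✓ (rhs at j=4)
  i=5: ✓ (rhs at j=5)
  i=6: ✓ (rhs at j=6)
  i=7: ✓ (rhs at j=7)
  i=8: ✓ (rhs at j=8)

0, 2, 3, 4, 5, 6, 7, 8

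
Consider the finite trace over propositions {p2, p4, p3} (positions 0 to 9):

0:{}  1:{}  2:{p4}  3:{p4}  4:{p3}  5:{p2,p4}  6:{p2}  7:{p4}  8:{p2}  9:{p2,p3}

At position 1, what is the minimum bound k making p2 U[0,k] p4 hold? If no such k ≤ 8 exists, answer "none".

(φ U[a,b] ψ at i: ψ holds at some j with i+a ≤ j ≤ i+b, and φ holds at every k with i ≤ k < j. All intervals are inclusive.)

none

Need earliest j ≥ 1 with p4, and p2 at every k in [1,j-1].
  j=1: rhs fails.
  j=2: rhs holds but lhs fails at k=1.
  j=3: rhs holds but lhs fails at k=1.
  j=4: rhs fails.
  j=5: rhs holds but lhs fails at k=1.
  j=6: rhs fails.
  j=7: rhs holds but lhs fails at k=1.
  j=8: rhs fails.
  j=9: rhs fails.
No witness within the range → none.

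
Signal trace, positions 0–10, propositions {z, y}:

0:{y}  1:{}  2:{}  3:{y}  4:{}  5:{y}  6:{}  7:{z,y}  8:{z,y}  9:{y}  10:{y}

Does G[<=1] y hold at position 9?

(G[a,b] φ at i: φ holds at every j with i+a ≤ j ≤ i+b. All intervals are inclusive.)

Holds

Check y at every j in [9,10]:
  j=9: true
  j=10: true
All positions satisfy it → formula holds.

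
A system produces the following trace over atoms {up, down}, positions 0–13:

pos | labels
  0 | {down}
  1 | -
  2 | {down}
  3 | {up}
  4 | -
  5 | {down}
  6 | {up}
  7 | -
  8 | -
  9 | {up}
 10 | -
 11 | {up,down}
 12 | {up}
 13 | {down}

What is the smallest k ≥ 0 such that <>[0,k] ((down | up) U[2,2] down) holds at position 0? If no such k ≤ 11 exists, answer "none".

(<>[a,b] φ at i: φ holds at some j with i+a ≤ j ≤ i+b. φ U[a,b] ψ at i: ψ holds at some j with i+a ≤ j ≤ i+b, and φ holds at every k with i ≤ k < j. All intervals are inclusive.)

11

Scan j = 0,1,… for ((down | up) U[2,2] down):
  j=0: fails
  j=1: fails
  j=2: fails
  j=3: fails
  j=4: fails
  j=5: fails
  j=6: fails
  j=7: fails
  j=8: fails
  j=9: fails
  j=10: fails
  j=11: holds
First hit at j=11, so smallest k = 11-0 = 11.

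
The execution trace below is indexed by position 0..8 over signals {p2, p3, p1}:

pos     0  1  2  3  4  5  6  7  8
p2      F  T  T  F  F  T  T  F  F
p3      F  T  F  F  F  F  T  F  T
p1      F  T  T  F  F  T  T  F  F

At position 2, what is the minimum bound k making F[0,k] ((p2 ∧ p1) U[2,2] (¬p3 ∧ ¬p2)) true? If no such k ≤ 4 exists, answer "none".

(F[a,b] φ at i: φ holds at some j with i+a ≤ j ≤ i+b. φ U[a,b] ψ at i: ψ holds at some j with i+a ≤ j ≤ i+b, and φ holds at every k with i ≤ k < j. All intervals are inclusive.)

Scan j = 2,3,… for ((p2 ∧ p1) U[2,2] (¬p3 ∧ ¬p2)):
  j=2: fails
  j=3: fails
  j=4: fails
  j=5: holds
First hit at j=5, so smallest k = 5-2 = 3.

3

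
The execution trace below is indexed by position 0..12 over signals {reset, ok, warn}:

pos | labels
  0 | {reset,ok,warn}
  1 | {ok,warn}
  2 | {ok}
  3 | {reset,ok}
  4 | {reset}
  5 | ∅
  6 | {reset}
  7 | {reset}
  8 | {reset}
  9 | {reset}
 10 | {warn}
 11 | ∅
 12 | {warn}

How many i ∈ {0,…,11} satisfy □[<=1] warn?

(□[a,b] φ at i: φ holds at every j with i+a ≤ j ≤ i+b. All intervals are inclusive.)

Evaluate at each i in [0,11]:
  i=0: ✓ (all of [0,1])
  i=1: ✗ (fails at j=2)
  i=2: ✗ (fails at j=2)
  i=3: ✗ (fails at j=3)
  i=4: ✗ (fails at j=4)
  i=5: ✗ (fails at j=5)
  i=6: ✗ (fails at j=6)
  i=7: ✗ (fails at j=7)
  i=8: ✗ (fails at j=8)
  i=9: ✗ (fails at j=9)
  i=10: ✗ (fails at j=11)
  i=11: ✗ (fails at j=11)
Positions where it holds: {0} → 1.

1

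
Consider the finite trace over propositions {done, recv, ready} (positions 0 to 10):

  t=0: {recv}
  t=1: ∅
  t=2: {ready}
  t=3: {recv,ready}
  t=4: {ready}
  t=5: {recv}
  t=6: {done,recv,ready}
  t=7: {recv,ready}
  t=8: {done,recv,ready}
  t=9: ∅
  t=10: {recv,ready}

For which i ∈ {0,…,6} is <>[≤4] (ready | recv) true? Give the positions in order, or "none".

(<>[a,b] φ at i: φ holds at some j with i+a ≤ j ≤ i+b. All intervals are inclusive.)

0, 1, 2, 3, 4, 5, 6

Evaluate at each i in [0,6]:
  i=0: ✓ (witness j=0)
  i=1: ✓ (witness j=2)
  i=2: ✓ (witness j=2)
  i=3: ✓ (witness j=3)
  i=4: ✓ (witness j=4)
  i=5: ✓ (witness j=5)
  i=6: ✓ (witness j=6)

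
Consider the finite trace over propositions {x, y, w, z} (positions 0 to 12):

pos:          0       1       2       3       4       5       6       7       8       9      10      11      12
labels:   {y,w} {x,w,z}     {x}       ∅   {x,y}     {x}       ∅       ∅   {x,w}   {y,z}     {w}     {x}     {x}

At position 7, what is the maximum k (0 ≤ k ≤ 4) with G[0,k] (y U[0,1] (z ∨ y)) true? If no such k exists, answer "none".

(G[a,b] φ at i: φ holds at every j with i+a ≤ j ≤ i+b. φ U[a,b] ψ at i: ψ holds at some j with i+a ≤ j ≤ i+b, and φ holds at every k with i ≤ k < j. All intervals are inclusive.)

none

(y U[0,1] (z ∨ y)) must hold from j=7 onward; find where it first fails.
  j=7: fails → no k works.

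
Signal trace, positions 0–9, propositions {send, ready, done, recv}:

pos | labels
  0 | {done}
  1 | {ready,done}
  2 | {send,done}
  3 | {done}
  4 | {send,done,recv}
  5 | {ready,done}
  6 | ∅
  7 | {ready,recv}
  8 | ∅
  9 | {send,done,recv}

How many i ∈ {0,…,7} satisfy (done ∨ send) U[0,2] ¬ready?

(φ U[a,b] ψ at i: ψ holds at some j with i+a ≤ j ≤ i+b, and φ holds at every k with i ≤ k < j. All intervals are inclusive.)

7

Evaluate at each i in [0,7]:
  i=0: ✓ (rhs at j=0)
  i=1: ✓ (rhs at j=2; lhs holds on [1,1])
  i=2: ✓ (rhs at j=2)
  i=3: ✓ (rhs at j=3)
  i=4: ✓ (rhs at j=4)
  i=5: ✓ (rhs at j=6; lhs holds on [5,5])
  i=6: ✓ (rhs at j=6)
  i=7: ✗ (lhs fails at k=7 before rhs at j=8)
Positions where it holds: {0, 1, 2, 3, 4, 5, 6} → 7.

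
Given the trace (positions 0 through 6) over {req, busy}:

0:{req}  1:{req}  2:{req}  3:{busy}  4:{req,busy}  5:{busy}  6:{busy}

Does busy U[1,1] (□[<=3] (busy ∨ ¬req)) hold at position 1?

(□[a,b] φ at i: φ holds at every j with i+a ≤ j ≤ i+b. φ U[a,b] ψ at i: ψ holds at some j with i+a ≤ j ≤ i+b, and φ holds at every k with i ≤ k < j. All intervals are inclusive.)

No

Need some j in [2,2] with □[<=3] (busy ∨ ¬req), and busy at every k in [1,j-1].
  j=2: □[<=3] (busy ∨ ¬req) — fails at 2.
No j in the window works → until fails.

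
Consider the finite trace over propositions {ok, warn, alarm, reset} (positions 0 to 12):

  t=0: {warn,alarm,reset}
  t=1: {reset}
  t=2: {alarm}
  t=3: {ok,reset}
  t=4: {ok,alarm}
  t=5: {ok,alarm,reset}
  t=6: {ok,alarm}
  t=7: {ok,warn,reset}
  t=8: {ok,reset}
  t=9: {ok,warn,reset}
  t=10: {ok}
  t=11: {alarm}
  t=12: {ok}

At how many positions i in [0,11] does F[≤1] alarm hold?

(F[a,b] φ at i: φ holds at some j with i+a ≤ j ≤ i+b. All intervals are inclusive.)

9

Evaluate at each i in [0,11]:
  i=0: ✓ (witness j=0)
  i=1: ✓ (witness j=2)
  i=2: ✓ (witness j=2)
  i=3: ✓ (witness j=4)
  i=4: ✓ (witness j=4)
  i=5: ✓ (witness j=5)
  i=6: ✓ (witness j=6)
  i=7: ✗ (none in [7,8])
  i=8: ✗ (none in [8,9])
  i=9: ✗ (none in [9,10])
  i=10: ✓ (witness j=11)
  i=11: ✓ (witness j=11)
Positions where it holds: {0, 1, 2, 3, 4, 5, 6, 10, 11} → 9.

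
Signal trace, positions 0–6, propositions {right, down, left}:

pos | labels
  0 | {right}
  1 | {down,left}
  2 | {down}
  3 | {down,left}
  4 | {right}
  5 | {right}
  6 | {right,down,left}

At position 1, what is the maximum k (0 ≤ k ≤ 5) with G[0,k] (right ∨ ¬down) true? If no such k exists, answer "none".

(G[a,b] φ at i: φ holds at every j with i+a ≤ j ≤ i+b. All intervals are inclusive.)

(right ∨ ¬down) must hold from j=1 onward; find where it first fails.
  j=1: fails → no k works.

none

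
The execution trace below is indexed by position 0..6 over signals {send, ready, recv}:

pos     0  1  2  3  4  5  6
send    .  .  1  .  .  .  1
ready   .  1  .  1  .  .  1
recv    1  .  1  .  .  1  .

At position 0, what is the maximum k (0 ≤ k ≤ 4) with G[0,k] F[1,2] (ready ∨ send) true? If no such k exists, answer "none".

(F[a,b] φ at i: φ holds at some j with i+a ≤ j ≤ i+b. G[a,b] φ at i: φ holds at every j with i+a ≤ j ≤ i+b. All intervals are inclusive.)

2

F[1,2] (ready ∨ send) must hold from j=0 onward; find where it first fails.
  j=0: holds
  j=1: holds
  j=2: holds
  j=3: fails
Holds on [0,2], so largest k = 2.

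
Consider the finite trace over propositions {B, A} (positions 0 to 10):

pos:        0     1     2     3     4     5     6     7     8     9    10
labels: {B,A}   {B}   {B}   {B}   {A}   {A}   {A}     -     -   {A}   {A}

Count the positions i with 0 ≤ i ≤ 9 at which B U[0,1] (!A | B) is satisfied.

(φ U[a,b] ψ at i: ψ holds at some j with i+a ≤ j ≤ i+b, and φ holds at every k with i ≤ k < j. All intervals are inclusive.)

Evaluate at each i in [0,9]:
  i=0: ✓ (rhs at j=0)
  i=1: ✓ (rhs at j=1)
  i=2: ✓ (rhs at j=2)
  i=3: ✓ (rhs at j=3)
  i=4: ✗ (no rhs in [4,5])
  i=5: ✗ (no rhs in [5,6])
  i=6: ✗ (lhs fails at k=6 before rhs at j=7)
  i=7: ✓ (rhs at j=7)
  i=8: ✓ (rhs at j=8)
  i=9: ✗ (no rhs in [9,10])
Positions where it holds: {0, 1, 2, 3, 7, 8} → 6.

6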